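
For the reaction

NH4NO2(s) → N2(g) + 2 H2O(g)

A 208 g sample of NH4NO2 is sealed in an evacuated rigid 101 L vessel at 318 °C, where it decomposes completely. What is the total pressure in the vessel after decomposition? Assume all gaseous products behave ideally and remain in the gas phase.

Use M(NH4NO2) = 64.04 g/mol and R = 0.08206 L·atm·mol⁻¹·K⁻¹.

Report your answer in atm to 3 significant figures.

n(NH4NO2) = 208 / 64.04 = 3.248 mol
n(gas produced) = (3/1) × 3.248 = 9.744 mol
P = nRT/V = 9.744 × 0.08206 × 591.15 / 101 = 4.680 atm

4.68 atm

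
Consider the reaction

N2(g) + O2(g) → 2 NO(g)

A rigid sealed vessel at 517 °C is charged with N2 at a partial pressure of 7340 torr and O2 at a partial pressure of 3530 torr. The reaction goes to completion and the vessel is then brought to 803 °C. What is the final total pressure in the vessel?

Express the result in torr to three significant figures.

14800 torr

Because the vessel is rigid and T is held at 517 °C, work the stoichiometry in partial pressures (P_i = n_iRT/V).
P(O2) required for 7340 torr of N2 = (1/1) × 7340 = 7340 torr; available 3530 torr, so O2 is limiting.
P(N2) remaining = 7340 − (1/1) × 3530 = 3810 torr
P(gaseous products) = (2)/1 × 3530 = 7060 torr
P_total at 517 °C = 3810 + 7060 = 10870 torr
Scaling to 803 °C: P = 10870 × 1076.15/790.15 = 14800 torr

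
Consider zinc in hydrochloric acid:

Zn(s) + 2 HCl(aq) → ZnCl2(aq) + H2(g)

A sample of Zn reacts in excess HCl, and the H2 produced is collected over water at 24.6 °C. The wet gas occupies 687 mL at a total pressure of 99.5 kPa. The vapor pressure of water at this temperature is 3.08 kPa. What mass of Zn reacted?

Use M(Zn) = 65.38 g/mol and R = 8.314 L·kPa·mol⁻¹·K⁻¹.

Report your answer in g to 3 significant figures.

1.75 g

P(H2) = 99.5 − 3.08 = 96.42 kPa
n(H2) = PV/RT = (96.42 × 0.6870) / (8.314 × 297.75) = 0.02676 mol
n(Zn) = (1/1) × 0.02676 = 0.02676 mol
m(Zn) = 0.02676 × 65.38 = 1.750 g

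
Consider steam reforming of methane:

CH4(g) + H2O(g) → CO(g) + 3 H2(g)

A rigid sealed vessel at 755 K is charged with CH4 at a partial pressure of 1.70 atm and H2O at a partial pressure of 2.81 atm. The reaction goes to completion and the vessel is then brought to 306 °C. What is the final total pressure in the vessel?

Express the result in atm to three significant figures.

6.07 atm

Because the vessel is rigid and T is held at 755 K, work the stoichiometry in partial pressures (P_i = n_iRT/V).
P(H2O) required for 1.70 atm of CH4 = (1/1) × 1.70 = 1.700 atm; available 2.81 atm, so CH4 is limiting.
P(H2O) remaining = 2.81 − (1/1) × 1.70 = 1.110 atm
P(gaseous products) = (1+3)/1 × 1.70 = 6.800 atm
P_total at 755 K = 1.110 + 6.800 = 7.910 atm
Scaling to 306 °C: P = 7.910 × 579.15/755 = 6.068 atm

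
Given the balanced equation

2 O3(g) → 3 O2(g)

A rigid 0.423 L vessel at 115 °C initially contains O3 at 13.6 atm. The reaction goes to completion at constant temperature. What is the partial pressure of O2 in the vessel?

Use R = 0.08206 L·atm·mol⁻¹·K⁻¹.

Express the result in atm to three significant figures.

20.4 atm

n(O3)₀ = PV/RT = (13.6 × 0.423) / (0.08206 × 388.15) = 0.1806 mol
n(O2) = (3/2) × 0.1806 = 0.2709 mol
P(O2) = nRT/V = 0.2709 × 0.08206 × 388.15 / 0.423 = 20.40 atm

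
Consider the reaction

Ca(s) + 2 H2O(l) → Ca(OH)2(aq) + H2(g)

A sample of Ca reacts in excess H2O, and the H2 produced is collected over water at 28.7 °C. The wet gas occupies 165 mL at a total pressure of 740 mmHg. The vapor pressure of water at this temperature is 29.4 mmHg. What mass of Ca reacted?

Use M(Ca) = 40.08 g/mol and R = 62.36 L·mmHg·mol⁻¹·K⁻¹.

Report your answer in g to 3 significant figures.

0.250 g

P(H2) = 740 − 29.4 = 710.6 mmHg
n(H2) = PV/RT = (710.6 × 0.1650) / (62.36 × 301.85) = 0.006229 mol
n(Ca) = (1/1) × 0.006229 = 0.006229 mol
m(Ca) = 0.006229 × 40.08 = 0.2497 g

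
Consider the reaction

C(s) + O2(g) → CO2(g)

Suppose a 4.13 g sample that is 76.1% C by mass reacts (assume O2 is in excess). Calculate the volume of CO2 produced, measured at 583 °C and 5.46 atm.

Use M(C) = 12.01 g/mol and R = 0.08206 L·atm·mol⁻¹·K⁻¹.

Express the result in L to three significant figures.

mass of C = 4.13 × 76.1/100 = 3.143 g
n(C) = 3.143 / 12.01 = 0.2617 mol
n(CO2) = (1/1) × 0.2617 = 0.2617 mol
V = nRT/P = 0.2617 × 0.08206 × 856.15 / 5.46 = 3.367 L

3.37 L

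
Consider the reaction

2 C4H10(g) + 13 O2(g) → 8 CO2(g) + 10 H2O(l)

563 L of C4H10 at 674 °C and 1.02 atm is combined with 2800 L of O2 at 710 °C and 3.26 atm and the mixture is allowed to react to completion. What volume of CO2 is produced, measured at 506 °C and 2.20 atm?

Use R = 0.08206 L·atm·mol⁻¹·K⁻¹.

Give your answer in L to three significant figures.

n(C4H10) = PV/RT = (1.02 × 563) / (0.08206 × 947.15) = 7.389 mol
n(O2) = PV/RT = (3.26 × 2800) / (0.08206 × 983.15) = 113.1 mol
For 7.389 mol C4H10, stoichiometry requires (13/2) × 7.389 = 48.03 mol O2; 113.1 mol is available, so C4H10 is limiting.
n(CO2) = (8/2) × 7.389 = 29.56 mol
V(CO2) = nRT/P = 29.56 × 0.08206 × 779.15 / 2.20 = 859.1 L

859 L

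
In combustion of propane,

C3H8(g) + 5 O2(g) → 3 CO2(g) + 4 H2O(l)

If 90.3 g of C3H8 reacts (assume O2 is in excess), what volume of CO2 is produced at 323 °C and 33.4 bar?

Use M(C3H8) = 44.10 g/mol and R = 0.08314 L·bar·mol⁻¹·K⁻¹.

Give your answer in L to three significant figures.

9.12 L

n(C3H8) = 90.30 / 44.10 = 2.048 mol
n(CO2) = (3/1) × 2.048 = 6.144 mol
V = nRT/P = 6.144 × 0.08314 × 596.15 / 33.4 = 9.117 L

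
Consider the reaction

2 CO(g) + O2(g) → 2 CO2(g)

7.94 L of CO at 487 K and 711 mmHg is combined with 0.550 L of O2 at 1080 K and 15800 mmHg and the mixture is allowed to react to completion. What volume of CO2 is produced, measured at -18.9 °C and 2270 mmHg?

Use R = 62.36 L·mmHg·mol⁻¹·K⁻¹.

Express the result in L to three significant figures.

1.30 L

n(CO) = PV/RT = (711 × 7.94) / (62.36 × 487) = 0.1859 mol
n(O2) = PV/RT = (15800 × 0.550) / (62.36 × 1080) = 0.1290 mol
For 0.1859 mol CO, stoichiometry requires (1/2) × 0.1859 = 0.09295 mol O2; 0.1290 mol is available, so CO is limiting.
n(CO2) = (2/2) × 0.1859 = 0.1859 mol
V(CO2) = nRT/P = 0.1859 × 62.36 × 254.25 / 2270 = 1.298 L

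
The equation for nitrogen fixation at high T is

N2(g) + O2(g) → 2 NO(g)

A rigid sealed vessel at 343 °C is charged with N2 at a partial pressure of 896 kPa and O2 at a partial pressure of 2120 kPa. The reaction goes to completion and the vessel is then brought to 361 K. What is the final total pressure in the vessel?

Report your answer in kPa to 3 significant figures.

At constant V, partial pressures at 343 °C are proportional to moles, so apply stoichiometry directly to pressures.
P(O2) required for 896 kPa of N2 = (1/1) × 896 = 896.0 kPa; available 2120 kPa, so N2 is limiting.
P(O2) remaining = 2120 − (1/1) × 896 = 1224 kPa
P(gaseous products) = (2)/1 × 896 = 1792 kPa
P_total at 343 °C = 1224 + 1792 = 3016 kPa
Scaling to 361 K: P = 3016 × 361/616.15 = 1767 kPa

1770 kPa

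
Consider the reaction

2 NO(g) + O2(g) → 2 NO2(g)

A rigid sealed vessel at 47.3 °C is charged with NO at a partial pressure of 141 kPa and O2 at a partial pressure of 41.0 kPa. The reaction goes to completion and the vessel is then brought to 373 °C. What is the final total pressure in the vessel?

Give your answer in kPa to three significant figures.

Because the vessel is rigid and T is held at 47.3 °C, work the stoichiometry in partial pressures (P_i = n_iRT/V).
P(O2) required for 141 kPa of NO = (1/2) × 141 = 70.50 kPa; available 41.0 kPa, so O2 is limiting.
P(NO) remaining = 141 − (2/1) × 41.0 = 59.00 kPa
P(gaseous products) = (2)/1 × 41.0 = 82.00 kPa
P_total at 47.3 °C = 59.00 + 82.00 = 141.0 kPa
Scaling to 373 °C: P = 141.0 × 646.15/320.45 = 284.3 kPa

284 kPa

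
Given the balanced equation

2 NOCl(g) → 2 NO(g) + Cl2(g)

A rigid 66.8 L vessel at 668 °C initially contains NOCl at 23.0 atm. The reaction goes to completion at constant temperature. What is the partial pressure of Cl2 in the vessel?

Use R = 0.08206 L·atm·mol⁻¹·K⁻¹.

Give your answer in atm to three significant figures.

n(NOCl)₀ = PV/RT = (23.0 × 66.8) / (0.08206 × 941.15) = 19.89 mol
n(Cl2) = (1/2) × 19.89 = 9.945 mol
P(Cl2) = nRT/V = 9.945 × 0.08206 × 941.15 / 66.8 = 11.50 atm

11.5 atm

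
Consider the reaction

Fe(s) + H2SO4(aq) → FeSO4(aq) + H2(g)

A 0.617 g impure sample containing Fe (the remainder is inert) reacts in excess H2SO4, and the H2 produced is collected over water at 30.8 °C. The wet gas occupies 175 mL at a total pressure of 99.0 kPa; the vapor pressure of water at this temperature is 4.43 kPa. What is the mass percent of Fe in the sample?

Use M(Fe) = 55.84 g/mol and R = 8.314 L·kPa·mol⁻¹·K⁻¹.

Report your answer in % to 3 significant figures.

59.3 %

P(H2) = 99.0 − 4.43 = 94.57 kPa
n(H2) = PV/RT = (94.57 × 0.1750) / (8.314 × 303.95) = 0.006549 mol
n(Fe) = (1/1) × 0.006549 = 0.006549 mol
m(Fe) = 0.006549 × 55.84 = 0.3657 g
%Fe = 0.3657 / 0.617 × 100 = 59.27%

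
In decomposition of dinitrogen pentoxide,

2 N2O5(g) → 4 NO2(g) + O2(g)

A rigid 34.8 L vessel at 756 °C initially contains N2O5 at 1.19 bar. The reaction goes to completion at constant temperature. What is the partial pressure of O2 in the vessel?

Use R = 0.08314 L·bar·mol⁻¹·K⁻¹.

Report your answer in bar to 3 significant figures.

n(N2O5)₀ = PV/RT = (1.19 × 34.8) / (0.08314 × 1029.15) = 0.4840 mol
n(O2) = (1/2) × 0.4840 = 0.2420 mol
P(O2) = nRT/V = 0.2420 × 0.08314 × 1029.15 / 34.8 = 0.5950 bar

0.595 bar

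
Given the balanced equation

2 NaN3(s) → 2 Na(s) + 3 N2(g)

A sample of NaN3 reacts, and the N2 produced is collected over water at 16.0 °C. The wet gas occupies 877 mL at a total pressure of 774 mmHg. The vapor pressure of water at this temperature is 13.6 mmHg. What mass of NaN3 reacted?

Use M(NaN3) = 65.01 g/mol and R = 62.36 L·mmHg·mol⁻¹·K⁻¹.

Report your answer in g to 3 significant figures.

1.60 g

P(N2) = 774 − 13.6 = 760.4 mmHg
n(N2) = PV/RT = (760.4 × 0.8770) / (62.36 × 289.15) = 0.03698 mol
n(NaN3) = (2/3) × 0.03698 = 0.02465 mol
m(NaN3) = 0.02465 × 65.01 = 1.602 g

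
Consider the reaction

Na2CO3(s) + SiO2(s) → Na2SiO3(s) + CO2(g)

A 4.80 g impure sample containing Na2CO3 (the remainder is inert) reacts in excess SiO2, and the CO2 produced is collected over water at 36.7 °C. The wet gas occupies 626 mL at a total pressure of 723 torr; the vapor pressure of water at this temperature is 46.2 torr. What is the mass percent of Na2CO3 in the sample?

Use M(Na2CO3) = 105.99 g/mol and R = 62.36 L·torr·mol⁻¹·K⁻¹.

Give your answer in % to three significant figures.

48.4 %

P(CO2) = 723 − 46.2 = 676.8 torr
n(CO2) = PV/RT = (676.8 × 0.6260) / (62.36 × 309.85) = 0.02193 mol
n(Na2CO3) = (1/1) × 0.02193 = 0.02193 mol
m(Na2CO3) = 0.02193 × 105.99 = 2.324 g
%Na2CO3 = 2.324 / 4.80 × 100 = 48.42%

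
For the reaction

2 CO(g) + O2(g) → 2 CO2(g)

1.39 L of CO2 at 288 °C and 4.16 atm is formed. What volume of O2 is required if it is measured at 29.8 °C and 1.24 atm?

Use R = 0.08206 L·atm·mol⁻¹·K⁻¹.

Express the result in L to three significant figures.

n(CO2) = PV/RT = (4.16 × 1.39) / (0.08206 × 561.15) = 0.1256 mol
n(O2) = (1/2) × 0.1256 = 0.06280 mol
V = nRT/P = 0.06280 × 0.08206 × 302.95 / 1.24 = 1.259 L

1.26 L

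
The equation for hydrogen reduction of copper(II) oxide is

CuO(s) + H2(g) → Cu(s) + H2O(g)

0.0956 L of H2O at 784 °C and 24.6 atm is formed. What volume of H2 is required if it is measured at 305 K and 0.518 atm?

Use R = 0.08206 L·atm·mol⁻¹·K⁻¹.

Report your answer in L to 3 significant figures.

1.31 L

n(H2O) = PV/RT = (24.6 × 0.0956) / (0.08206 × 1057.15) = 0.02711 mol
n(H2) = (1/1) × 0.02711 = 0.02711 mol
V = nRT/P = 0.02711 × 0.08206 × 305 / 0.518 = 1.310 L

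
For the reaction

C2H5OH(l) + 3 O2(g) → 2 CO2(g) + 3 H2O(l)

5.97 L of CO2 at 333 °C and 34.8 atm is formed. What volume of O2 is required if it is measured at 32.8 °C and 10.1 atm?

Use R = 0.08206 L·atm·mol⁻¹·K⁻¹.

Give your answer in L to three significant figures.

15.6 L

n(CO2) = PV/RT = (34.8 × 5.97) / (0.08206 × 606.15) = 4.177 mol
n(O2) = (3/2) × 4.177 = 6.265 mol
V = nRT/P = 6.265 × 0.08206 × 305.95 / 10.1 = 15.57 L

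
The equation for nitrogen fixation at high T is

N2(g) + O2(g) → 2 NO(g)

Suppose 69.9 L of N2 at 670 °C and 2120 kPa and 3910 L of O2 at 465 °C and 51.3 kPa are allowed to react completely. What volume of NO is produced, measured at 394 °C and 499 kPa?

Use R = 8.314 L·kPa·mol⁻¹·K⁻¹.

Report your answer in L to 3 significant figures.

n(N2) = PV/RT = (2120 × 69.9) / (8.314 × 943.15) = 18.90 mol
n(O2) = PV/RT = (51.3 × 3910) / (8.314 × 738.15) = 32.68 mol
For 18.90 mol N2, stoichiometry requires (1/1) × 18.90 = 18.90 mol O2; 32.68 mol is available, so N2 is limiting.
n(NO) = (2/1) × 18.90 = 37.80 mol
V(NO) = nRT/P = 37.80 × 8.314 × 667.15 / 499 = 420.2 L

420 L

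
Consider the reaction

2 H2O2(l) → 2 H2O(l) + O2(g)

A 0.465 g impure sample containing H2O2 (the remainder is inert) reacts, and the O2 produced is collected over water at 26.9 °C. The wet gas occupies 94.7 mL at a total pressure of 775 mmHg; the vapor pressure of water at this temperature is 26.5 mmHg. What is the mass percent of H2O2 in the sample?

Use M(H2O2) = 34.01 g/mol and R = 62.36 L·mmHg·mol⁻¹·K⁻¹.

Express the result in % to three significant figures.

P(O2) = 775 − 26.5 = 748.5 mmHg
n(O2) = PV/RT = (748.5 × 0.09470) / (62.36 × 300.05) = 0.003788 mol
n(H2O2) = (2/1) × 0.003788 = 0.007576 mol
m(H2O2) = 0.007576 × 34.01 = 0.2577 g
%H2O2 = 0.2577 / 0.465 × 100 = 55.42%

55.4 %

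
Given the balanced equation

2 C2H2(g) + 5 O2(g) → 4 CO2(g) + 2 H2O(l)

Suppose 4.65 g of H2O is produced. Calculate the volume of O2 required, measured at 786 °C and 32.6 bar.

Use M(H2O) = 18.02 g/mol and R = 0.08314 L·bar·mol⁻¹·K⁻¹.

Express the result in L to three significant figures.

1.74 L

n(H2O) = 4.650 / 18.02 = 0.2580 mol
n(O2) = (5/2) × 0.2580 = 0.6450 mol
V = nRT/P = 0.6450 × 0.08314 × 1059.15 / 32.6 = 1.742 L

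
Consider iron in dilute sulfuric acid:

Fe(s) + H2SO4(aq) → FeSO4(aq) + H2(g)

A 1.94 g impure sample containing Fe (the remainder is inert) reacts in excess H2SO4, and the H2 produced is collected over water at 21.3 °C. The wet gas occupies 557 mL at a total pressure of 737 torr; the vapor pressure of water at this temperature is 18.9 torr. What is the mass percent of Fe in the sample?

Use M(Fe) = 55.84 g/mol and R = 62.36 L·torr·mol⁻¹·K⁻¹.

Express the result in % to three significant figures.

P(H2) = 737 − 18.9 = 718.1 torr
n(H2) = PV/RT = (718.1 × 0.5570) / (62.36 × 294.45) = 0.02178 mol
n(Fe) = (1/1) × 0.02178 = 0.02178 mol
m(Fe) = 0.02178 × 55.84 = 1.216 g
%Fe = 1.216 / 1.94 × 100 = 62.68%

62.7 %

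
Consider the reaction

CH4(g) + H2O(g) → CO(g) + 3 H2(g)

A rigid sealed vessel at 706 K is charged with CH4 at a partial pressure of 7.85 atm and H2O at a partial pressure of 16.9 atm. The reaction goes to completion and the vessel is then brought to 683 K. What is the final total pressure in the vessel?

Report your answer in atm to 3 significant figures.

With V and T fixed, P_i ∝ n_i, so the mole ratios apply directly to partial pressures at 706 K.
P(H2O) required for 7.85 atm of CH4 = (1/1) × 7.85 = 7.850 atm; available 16.9 atm, so CH4 is limiting.
P(H2O) remaining = 16.9 − (1/1) × 7.85 = 9.050 atm
P(gaseous products) = (1+3)/1 × 7.85 = 31.40 atm
P_total at 706 K = 9.050 + 31.40 = 40.45 atm
Scaling to 683 K: P = 40.45 × 683/706 = 39.13 atm

39.1 atm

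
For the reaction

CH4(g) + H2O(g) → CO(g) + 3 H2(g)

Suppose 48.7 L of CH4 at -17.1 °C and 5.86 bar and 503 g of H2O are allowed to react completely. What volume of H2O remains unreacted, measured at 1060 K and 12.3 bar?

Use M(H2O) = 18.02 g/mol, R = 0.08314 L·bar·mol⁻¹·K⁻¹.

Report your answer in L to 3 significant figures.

n(CH4) = PV/RT = (5.86 × 48.7) / (0.08314 × 256.05) = 13.41 mol
n(H2O) = 503 / 18.02 = 27.91 mol
For 13.41 mol CH4, stoichiometry requires (1/1) × 13.41 = 13.41 mol H2O; 27.91 mol is available, so CH4 is limiting.
n(H2O) consumed = (1/1) × 13.41 = 13.41 mol; remaining = 27.91 − 13.41 = 14.50 mol
V(H2O) = nRT/P = 14.50 × 0.08314 × 1060 / 12.3 = 103.9 L

104 L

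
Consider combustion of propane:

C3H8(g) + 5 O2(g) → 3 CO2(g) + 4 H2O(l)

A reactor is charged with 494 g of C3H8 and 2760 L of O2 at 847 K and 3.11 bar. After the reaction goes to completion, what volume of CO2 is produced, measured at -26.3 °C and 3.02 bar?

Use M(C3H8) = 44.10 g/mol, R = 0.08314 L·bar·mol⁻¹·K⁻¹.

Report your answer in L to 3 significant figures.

228 L

n(C3H8) = 494 / 44.10 = 11.20 mol
n(O2) = PV/RT = (3.11 × 2760) / (0.08314 × 847) = 121.9 mol
For 11.20 mol C3H8, stoichiometry requires (5/1) × 11.20 = 56.00 mol O2; 121.9 mol is available, so C3H8 is limiting.
n(CO2) = (3/1) × 11.20 = 33.60 mol
V(CO2) = nRT/P = 33.60 × 0.08314 × 246.85 / 3.02 = 228.3 L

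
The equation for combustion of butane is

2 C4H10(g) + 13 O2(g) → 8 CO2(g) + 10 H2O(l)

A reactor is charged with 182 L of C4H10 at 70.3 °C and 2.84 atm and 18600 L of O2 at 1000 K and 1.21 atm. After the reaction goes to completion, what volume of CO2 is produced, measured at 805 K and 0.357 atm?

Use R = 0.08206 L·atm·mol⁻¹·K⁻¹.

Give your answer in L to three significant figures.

13600 L

n(C4H10) = PV/RT = (2.84 × 182) / (0.08206 × 343.45) = 18.34 mol
n(O2) = PV/RT = (1.21 × 18600) / (0.08206 × 1000) = 274.3 mol
For 18.34 mol C4H10, stoichiometry requires (13/2) × 18.34 = 119.2 mol O2; 274.3 mol is available, so C4H10 is limiting.
n(CO2) = (8/2) × 18.34 = 73.36 mol
V(CO2) = nRT/P = 73.36 × 0.08206 × 805 / 0.357 = 13570 L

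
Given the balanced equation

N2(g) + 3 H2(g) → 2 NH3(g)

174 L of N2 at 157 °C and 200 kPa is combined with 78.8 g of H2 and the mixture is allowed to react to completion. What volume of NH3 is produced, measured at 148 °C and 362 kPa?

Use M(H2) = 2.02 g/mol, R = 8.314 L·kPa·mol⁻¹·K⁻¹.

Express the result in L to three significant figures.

n(N2) = PV/RT = (200 × 174) / (8.314 × 430.15) = 9.731 mol
n(H2) = 78.8 / 2.02 = 39.01 mol
For 9.731 mol N2, stoichiometry requires (3/1) × 9.731 = 29.19 mol H2; 39.01 mol is available, so N2 is limiting.
n(NH3) = (2/1) × 9.731 = 19.46 mol
V(NH3) = nRT/P = 19.46 × 8.314 × 421.15 / 362 = 188.2 L

188 L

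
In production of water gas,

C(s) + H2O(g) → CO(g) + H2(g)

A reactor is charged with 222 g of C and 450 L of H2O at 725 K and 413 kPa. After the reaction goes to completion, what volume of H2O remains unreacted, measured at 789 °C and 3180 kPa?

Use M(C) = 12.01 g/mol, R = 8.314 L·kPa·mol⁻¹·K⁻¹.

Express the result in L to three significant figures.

n(C) = 222 / 12.01 = 18.48 mol
n(H2O) = PV/RT = (413 × 450) / (8.314 × 725) = 30.83 mol
For 18.48 mol C, stoichiometry requires (1/1) × 18.48 = 18.48 mol H2O; 30.83 mol is available, so C is limiting.
n(H2O) consumed = (1/1) × 18.48 = 18.48 mol; remaining = 30.83 − 18.48 = 12.35 mol
V(H2O) = nRT/P = 12.35 × 8.314 × 1062.15 / 3180 = 34.30 L

34.3 L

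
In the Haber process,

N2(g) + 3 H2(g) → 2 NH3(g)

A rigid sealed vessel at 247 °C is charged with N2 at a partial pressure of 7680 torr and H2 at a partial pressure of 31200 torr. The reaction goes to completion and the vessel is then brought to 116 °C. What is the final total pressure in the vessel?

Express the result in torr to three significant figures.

17600 torr

At constant V, partial pressures at 247 °C are proportional to moles, so apply stoichiometry directly to pressures.
P(H2) required for 7680 torr of N2 = (3/1) × 7680 = 23040 torr; available 31200 torr, so N2 is limiting.
P(H2) remaining = 31200 − (3/1) × 7680 = 8160 torr
P(gaseous products) = (2)/1 × 7680 = 15360 torr
P_total at 247 °C = 8160 + 15360 = 23520 torr
Scaling to 116 °C: P = 23520 × 389.15/520.15 = 17600 torr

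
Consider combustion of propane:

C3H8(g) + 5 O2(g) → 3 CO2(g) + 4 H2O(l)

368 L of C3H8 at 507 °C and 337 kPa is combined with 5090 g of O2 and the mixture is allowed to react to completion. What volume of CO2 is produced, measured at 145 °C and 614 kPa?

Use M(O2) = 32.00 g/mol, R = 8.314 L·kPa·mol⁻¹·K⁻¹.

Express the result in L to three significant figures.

n(C3H8) = PV/RT = (337 × 368) / (8.314 × 780.15) = 19.12 mol
n(O2) = 5090 / 32.00 = 159.1 mol
For 19.12 mol C3H8, stoichiometry requires (5/1) × 19.12 = 95.60 mol O2; 159.1 mol is available, so C3H8 is limiting.
n(CO2) = (3/1) × 19.12 = 57.36 mol
V(CO2) = nRT/P = 57.36 × 8.314 × 418.15 / 614 = 324.8 L

325 L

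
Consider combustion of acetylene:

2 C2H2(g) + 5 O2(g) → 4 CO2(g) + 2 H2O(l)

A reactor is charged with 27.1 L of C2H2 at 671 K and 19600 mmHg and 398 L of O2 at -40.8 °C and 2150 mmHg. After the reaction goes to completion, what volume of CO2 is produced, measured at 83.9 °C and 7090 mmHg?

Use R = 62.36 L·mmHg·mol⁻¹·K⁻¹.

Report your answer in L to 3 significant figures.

n(C2H2) = PV/RT = (19600 × 27.1) / (62.36 × 671) = 12.69 mol
n(O2) = PV/RT = (2150 × 398) / (62.36 × 232.35) = 59.06 mol
For 12.69 mol C2H2, stoichiometry requires (5/2) × 12.69 = 31.72 mol O2; 59.06 mol is available, so C2H2 is limiting.
n(CO2) = (4/2) × 12.69 = 25.38 mol
V(CO2) = nRT/P = 25.38 × 62.36 × 357.05 / 7090 = 79.70 L

79.7 L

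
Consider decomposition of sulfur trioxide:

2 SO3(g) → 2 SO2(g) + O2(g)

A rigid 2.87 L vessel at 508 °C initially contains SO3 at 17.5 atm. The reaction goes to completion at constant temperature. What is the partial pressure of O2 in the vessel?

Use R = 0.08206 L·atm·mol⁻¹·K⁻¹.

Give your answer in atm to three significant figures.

8.75 atm

n(SO3)₀ = PV/RT = (17.5 × 2.87) / (0.08206 × 781.15) = 0.7835 mol
n(O2) = (1/2) × 0.7835 = 0.3917 mol
P(O2) = nRT/V = 0.3917 × 0.08206 × 781.15 / 2.87 = 8.749 atm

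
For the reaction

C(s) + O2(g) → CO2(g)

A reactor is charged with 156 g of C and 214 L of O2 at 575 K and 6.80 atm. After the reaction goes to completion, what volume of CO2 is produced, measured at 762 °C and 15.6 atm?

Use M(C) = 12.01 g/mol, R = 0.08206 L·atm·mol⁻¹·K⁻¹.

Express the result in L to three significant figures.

70.7 L

n(C) = 156 / 12.01 = 12.99 mol
n(O2) = PV/RT = (6.80 × 214) / (0.08206 × 575) = 30.84 mol
For 12.99 mol C, stoichiometry requires (1/1) × 12.99 = 12.99 mol O2; 30.84 mol is available, so C is limiting.
n(CO2) = (1/1) × 12.99 = 12.99 mol
V(CO2) = nRT/P = 12.99 × 0.08206 × 1035.15 / 15.6 = 70.73 L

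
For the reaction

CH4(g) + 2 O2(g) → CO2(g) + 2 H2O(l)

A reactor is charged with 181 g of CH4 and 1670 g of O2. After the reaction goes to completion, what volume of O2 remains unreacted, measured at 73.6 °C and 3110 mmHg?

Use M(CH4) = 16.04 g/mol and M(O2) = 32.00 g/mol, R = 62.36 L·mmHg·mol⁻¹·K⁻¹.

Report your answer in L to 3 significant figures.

n(CH4) = 181 / 16.04 = 11.28 mol
n(O2) = 1670 / 32.00 = 52.19 mol
For 11.28 mol CH4, stoichiometry requires (2/1) × 11.28 = 22.56 mol O2; 52.19 mol is available, so CH4 is limiting.
n(O2) consumed = (2/1) × 11.28 = 22.56 mol; remaining = 52.19 − 22.56 = 29.63 mol
V(O2) = nRT/P = 29.63 × 62.36 × 346.75 / 3110 = 206.0 L

206 L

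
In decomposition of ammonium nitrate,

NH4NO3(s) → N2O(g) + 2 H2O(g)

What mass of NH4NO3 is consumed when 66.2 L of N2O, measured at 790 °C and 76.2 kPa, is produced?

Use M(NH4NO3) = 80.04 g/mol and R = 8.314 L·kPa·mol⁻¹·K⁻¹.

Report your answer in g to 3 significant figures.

n(N2O) = PV/RT = (76.2 × 66.2) / (8.314 × 1063.15) = 0.5707 mol
n(NH4NO3) = (1/1) × 0.5707 = 0.5707 mol
m(NH4NO3) = 0.5707 × 80.04 = 45.68 g

45.7 g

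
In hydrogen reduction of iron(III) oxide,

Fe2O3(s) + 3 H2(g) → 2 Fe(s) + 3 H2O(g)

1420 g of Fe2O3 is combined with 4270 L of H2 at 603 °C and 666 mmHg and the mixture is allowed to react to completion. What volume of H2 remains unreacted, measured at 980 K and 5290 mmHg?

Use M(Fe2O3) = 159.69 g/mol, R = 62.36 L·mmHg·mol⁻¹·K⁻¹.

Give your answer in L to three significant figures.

293 L

n(Fe2O3) = 1420 / 159.69 = 8.892 mol
n(H2) = PV/RT = (666 × 4270) / (62.36 × 876.15) = 52.05 mol
For 8.892 mol Fe2O3, stoichiometry requires (3/1) × 8.892 = 26.68 mol H2; 52.05 mol is available, so Fe2O3 is limiting.
n(H2) consumed = (3/1) × 8.892 = 26.68 mol; remaining = 52.05 − 26.68 = 25.37 mol
V(H2) = nRT/P = 25.37 × 62.36 × 980 / 5290 = 293.1 L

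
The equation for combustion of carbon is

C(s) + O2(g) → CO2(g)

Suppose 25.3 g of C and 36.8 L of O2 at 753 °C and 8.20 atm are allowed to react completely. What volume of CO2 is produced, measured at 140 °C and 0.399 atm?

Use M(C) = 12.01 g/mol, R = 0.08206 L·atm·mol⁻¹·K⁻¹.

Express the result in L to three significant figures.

n(C) = 25.3 / 12.01 = 2.107 mol
n(O2) = PV/RT = (8.20 × 36.8) / (0.08206 × 1026.15) = 3.584 mol
For 2.107 mol C, stoichiometry requires (1/1) × 2.107 = 2.107 mol O2; 3.584 mol is available, so C is limiting.
n(CO2) = (1/1) × 2.107 = 2.107 mol
V(CO2) = nRT/P = 2.107 × 0.08206 × 413.15 / 0.399 = 179.0 L

179 L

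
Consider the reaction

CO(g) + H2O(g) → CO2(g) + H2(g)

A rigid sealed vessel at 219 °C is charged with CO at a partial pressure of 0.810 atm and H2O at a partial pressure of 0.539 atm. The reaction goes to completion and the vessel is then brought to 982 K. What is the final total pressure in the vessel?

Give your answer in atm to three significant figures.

Because the vessel is rigid and T is held at 219 °C, work the stoichiometry in partial pressures (P_i = n_iRT/V).
P(H2O) required for 0.810 atm of CO = (1/1) × 0.810 = 0.8100 atm; available 0.539 atm, so H2O is limiting.
P(CO) remaining = 0.810 − (1/1) × 0.539 = 0.2710 atm
P(gaseous products) = (1+1)/1 × 0.539 = 1.078 atm
P_total at 219 °C = 0.2710 + 1.078 = 1.349 atm
Scaling to 982 K: P = 1.349 × 982/492.15 = 2.692 atm

2.69 atm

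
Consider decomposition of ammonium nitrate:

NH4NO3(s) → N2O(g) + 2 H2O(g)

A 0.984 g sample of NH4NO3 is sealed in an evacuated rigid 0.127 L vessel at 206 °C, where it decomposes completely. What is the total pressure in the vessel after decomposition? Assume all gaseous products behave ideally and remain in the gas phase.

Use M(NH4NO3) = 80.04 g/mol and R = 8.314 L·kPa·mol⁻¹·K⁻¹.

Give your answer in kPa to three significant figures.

1160 kPa

n(NH4NO3) = 0.984 / 80.04 = 0.01229 mol
n(gas produced) = (3/1) × 0.01229 = 0.03687 mol
P = nRT/V = 0.03687 × 8.314 × 479.15 / 0.127 = 1157 kPa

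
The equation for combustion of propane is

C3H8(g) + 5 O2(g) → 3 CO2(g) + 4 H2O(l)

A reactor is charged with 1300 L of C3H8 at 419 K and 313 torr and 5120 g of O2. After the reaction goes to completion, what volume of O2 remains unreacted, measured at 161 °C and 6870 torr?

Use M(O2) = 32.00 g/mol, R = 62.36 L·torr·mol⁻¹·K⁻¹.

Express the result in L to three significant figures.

n(C3H8) = PV/RT = (313 × 1300) / (62.36 × 419) = 15.57 mol
n(O2) = 5120 / 32.00 = 160.0 mol
For 15.57 mol C3H8, stoichiometry requires (5/1) × 15.57 = 77.85 mol O2; 160.0 mol is available, so C3H8 is limiting.
n(O2) consumed = (5/1) × 15.57 = 77.85 mol; remaining = 160.0 − 77.85 = 82.15 mol
V(O2) = nRT/P = 82.15 × 62.36 × 434.15 / 6870 = 323.7 L

324 L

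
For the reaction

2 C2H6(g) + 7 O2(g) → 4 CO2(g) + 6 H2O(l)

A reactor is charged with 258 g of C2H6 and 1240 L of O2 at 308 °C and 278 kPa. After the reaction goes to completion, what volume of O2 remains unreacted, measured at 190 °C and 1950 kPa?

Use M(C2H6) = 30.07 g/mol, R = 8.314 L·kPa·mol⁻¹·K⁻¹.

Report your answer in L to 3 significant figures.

81.6 L

n(C2H6) = 258 / 30.07 = 8.580 mol
n(O2) = PV/RT = (278 × 1240) / (8.314 × 581.15) = 71.35 mol
For 8.580 mol C2H6, stoichiometry requires (7/2) × 8.580 = 30.03 mol O2; 71.35 mol is available, so C2H6 is limiting.
n(O2) consumed = (7/2) × 8.580 = 30.03 mol; remaining = 71.35 − 30.03 = 41.32 mol
V(O2) = nRT/P = 41.32 × 8.314 × 463.15 / 1950 = 81.59 L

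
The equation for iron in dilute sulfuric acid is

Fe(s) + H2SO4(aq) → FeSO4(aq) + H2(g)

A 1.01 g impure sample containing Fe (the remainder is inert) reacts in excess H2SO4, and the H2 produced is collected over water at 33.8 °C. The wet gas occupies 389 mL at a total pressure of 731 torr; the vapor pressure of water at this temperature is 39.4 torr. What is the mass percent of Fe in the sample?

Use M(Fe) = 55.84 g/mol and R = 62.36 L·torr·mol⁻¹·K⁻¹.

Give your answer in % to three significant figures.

P(H2) = 731 − 39.4 = 691.6 torr
n(H2) = PV/RT = (691.6 × 0.3890) / (62.36 × 306.95) = 0.01405 mol
n(Fe) = (1/1) × 0.01405 = 0.01405 mol
m(Fe) = 0.01405 × 55.84 = 0.7846 g
%Fe = 0.7846 / 1.01 × 100 = 77.68%

77.7 %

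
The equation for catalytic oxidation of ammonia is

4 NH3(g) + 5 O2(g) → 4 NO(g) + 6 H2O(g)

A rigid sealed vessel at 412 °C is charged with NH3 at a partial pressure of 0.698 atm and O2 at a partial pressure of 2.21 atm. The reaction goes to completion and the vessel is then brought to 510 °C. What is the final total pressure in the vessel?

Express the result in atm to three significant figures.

3.52 atm

At constant V, partial pressures at 412 °C are proportional to moles, so apply stoichiometry directly to pressures.
P(O2) required for 0.698 atm of NH3 = (5/4) × 0.698 = 0.8725 atm; available 2.21 atm, so NH3 is limiting.
P(O2) remaining = 2.21 − (5/4) × 0.698 = 1.337 atm
P(gaseous products) = (4+6)/4 × 0.698 = 1.745 atm
P_total at 412 °C = 1.337 + 1.745 = 3.082 atm
Scaling to 510 °C: P = 3.082 × 783.15/685.15 = 3.523 atm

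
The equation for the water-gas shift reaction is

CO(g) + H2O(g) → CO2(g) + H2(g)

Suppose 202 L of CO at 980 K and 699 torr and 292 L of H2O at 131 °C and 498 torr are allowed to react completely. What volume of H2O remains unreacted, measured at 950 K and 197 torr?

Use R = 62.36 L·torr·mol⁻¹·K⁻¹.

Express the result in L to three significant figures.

n(CO) = PV/RT = (699 × 202) / (62.36 × 980) = 2.310 mol
n(H2O) = PV/RT = (498 × 292) / (62.36 × 404.15) = 5.770 mol
For 2.310 mol CO, stoichiometry requires (1/1) × 2.310 = 2.310 mol H2O; 5.770 mol is available, so CO is limiting.
n(H2O) consumed = (1/1) × 2.310 = 2.310 mol; remaining = 5.770 − 2.310 = 3.460 mol
V(H2O) = nRT/P = 3.460 × 62.36 × 950 / 197 = 1040 L

1040 L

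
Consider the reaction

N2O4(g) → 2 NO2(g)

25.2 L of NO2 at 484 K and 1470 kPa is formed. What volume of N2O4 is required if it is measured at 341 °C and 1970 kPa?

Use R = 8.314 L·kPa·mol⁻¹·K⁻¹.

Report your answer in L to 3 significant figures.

n(NO2) = PV/RT = (1470 × 25.2) / (8.314 × 484) = 9.206 mol
n(N2O4) = (1/2) × 9.206 = 4.603 mol
V = nRT/P = 4.603 × 8.314 × 614.15 / 1970 = 11.93 L

11.9 L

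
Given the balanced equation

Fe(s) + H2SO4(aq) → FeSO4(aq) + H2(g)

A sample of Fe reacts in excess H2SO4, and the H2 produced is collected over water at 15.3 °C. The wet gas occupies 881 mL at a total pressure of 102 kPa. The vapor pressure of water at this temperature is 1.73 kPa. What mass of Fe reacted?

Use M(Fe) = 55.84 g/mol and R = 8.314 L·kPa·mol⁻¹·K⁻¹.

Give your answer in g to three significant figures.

2.06 g

P(H2) = 102 − 1.73 = 100.3 kPa
n(H2) = PV/RT = (100.3 × 0.8810) / (8.314 × 288.45) = 0.03685 mol
n(Fe) = (1/1) × 0.03685 = 0.03685 mol
m(Fe) = 0.03685 × 55.84 = 2.058 g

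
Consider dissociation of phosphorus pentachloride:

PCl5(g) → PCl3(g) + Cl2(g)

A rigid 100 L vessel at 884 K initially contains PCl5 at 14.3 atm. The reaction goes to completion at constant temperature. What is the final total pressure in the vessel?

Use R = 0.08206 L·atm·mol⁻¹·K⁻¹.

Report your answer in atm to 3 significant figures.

At constant T and V, P ∝ n(gas): 1 mol gas → 2 mol gas.
P_final = (2/1) × 14.3 = 28.60 atm

28.6 atm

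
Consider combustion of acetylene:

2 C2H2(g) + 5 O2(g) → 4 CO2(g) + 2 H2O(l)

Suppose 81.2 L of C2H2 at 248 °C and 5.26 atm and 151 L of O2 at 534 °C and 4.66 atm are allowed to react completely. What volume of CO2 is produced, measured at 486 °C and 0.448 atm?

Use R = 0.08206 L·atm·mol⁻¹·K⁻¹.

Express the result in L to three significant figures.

n(C2H2) = PV/RT = (5.26 × 81.2) / (0.08206 × 521.15) = 9.987 mol
n(O2) = PV/RT = (4.66 × 151) / (0.08206 × 807.15) = 10.62 mol
For 9.987 mol C2H2, stoichiometry requires (5/2) × 9.987 = 24.97 mol O2; 10.62 mol is available, so O2 is limiting.
n(CO2) = (4/5) × 10.62 = 8.496 mol
V(CO2) = nRT/P = 8.496 × 0.08206 × 759.15 / 0.448 = 1181 L

1180 L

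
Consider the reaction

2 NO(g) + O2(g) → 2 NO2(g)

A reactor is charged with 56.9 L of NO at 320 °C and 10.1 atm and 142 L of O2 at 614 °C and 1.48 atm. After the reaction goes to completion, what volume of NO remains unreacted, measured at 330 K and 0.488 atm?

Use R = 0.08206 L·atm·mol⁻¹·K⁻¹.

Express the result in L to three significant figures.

335 L

n(NO) = PV/RT = (10.1 × 56.9) / (0.08206 × 593.15) = 11.81 mol
n(O2) = PV/RT = (1.48 × 142) / (0.08206 × 887.15) = 2.887 mol
For 11.81 mol NO, stoichiometry requires (1/2) × 11.81 = 5.905 mol O2; 2.887 mol is available, so O2 is limiting.
n(NO) consumed = (2/1) × 2.887 = 5.774 mol; remaining = 11.81 − 5.774 = 6.036 mol
V(NO) = nRT/P = 6.036 × 0.08206 × 330 / 0.488 = 334.9 L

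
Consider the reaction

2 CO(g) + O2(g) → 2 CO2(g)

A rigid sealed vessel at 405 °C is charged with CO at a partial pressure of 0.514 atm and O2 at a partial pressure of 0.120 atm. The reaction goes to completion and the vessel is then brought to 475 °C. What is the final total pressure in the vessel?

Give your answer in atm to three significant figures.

0.567 atm

Because the vessel is rigid and T is held at 405 °C, work the stoichiometry in partial pressures (P_i = n_iRT/V).
P(O2) required for 0.514 atm of CO = (1/2) × 0.514 = 0.2570 atm; available 0.120 atm, so O2 is limiting.
P(CO) remaining = 0.514 − (2/1) × 0.120 = 0.2740 atm
P(gaseous products) = (2)/1 × 0.120 = 0.2400 atm
P_total at 405 °C = 0.2740 + 0.2400 = 0.5140 atm
Scaling to 475 °C: P = 0.5140 × 748.15/678.15 = 0.5671 atm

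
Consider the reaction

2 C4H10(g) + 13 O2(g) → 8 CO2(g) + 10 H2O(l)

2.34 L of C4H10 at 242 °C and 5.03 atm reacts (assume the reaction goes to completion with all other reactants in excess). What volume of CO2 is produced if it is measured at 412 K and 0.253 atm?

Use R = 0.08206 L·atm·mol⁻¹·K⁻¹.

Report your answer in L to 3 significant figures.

149 L

n(C4H10) = PV/RT = (5.03 × 2.34) / (0.08206 × 515.15) = 0.2784 mol
n(CO2) = (8/2) × 0.2784 = 1.114 mol
V = nRT/P = 1.114 × 0.08206 × 412 / 0.253 = 148.9 L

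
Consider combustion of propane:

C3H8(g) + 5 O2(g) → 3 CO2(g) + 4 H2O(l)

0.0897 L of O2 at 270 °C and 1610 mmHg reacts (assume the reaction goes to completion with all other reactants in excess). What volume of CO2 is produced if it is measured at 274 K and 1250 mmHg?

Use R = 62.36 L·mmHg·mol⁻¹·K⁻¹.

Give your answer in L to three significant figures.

0.0350 L

n(O2) = PV/RT = (1610 × 0.0897) / (62.36 × 543.15) = 0.004264 mol
n(CO2) = (3/5) × 0.004264 = 0.002558 mol
V = nRT/P = 0.002558 × 62.36 × 274 / 1250 = 0.03497 L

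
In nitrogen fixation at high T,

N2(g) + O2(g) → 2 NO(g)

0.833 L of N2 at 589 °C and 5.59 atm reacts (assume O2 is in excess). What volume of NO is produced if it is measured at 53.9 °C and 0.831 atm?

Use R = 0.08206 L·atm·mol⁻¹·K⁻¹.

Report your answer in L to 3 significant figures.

4.25 L

n(N2) = PV/RT = (5.59 × 0.833) / (0.08206 × 862.15) = 0.06582 mol
n(NO) = (2/1) × 0.06582 = 0.1316 mol
V = nRT/P = 0.1316 × 0.08206 × 327.05 / 0.831 = 4.250 L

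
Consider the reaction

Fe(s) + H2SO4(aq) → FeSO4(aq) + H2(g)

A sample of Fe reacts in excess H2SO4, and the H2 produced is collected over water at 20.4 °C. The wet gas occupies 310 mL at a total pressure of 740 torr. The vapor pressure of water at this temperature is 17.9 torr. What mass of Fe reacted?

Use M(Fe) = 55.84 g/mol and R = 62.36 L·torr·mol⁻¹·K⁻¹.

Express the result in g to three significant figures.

P(H2) = 740 − 17.9 = 722.1 torr
n(H2) = PV/RT = (722.1 × 0.3100) / (62.36 × 293.55) = 0.01223 mol
n(Fe) = (1/1) × 0.01223 = 0.01223 mol
m(Fe) = 0.01223 × 55.84 = 0.6829 g

0.683 g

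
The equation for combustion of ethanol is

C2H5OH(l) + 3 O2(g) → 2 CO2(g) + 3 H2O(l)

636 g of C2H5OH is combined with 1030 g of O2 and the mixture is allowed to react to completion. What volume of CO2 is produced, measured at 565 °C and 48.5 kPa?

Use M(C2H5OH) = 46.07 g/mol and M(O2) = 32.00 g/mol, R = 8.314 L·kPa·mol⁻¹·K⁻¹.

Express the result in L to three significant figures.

3080 L

n(C2H5OH) = 636 / 46.07 = 13.81 mol
n(O2) = 1030 / 32.00 = 32.19 mol
For 13.81 mol C2H5OH, stoichiometry requires (3/1) × 13.81 = 41.43 mol O2; 32.19 mol is available, so O2 is limiting.
n(CO2) = (2/3) × 32.19 = 21.46 mol
V(CO2) = nRT/P = 21.46 × 8.314 × 838.15 / 48.5 = 3083 L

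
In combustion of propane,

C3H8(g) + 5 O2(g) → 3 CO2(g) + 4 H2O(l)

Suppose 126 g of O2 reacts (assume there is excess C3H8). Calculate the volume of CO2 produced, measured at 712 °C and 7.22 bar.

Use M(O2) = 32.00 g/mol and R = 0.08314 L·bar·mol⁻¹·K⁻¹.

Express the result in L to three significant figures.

26.8 L

n(O2) = 126.0 / 32.00 = 3.938 mol
n(CO2) = (3/5) × 3.938 = 2.363 mol
V = nRT/P = 2.363 × 0.08314 × 985.15 / 7.22 = 26.81 L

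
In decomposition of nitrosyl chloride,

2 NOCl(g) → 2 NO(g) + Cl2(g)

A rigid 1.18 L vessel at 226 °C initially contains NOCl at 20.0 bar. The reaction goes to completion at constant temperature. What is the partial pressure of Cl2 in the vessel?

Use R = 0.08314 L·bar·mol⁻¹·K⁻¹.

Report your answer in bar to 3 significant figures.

10.0 bar

n(NOCl)₀ = PV/RT = (20.0 × 1.18) / (0.08314 × 499.15) = 0.5687 mol
n(Cl2) = (1/2) × 0.5687 = 0.2843 mol
P(Cl2) = nRT/V = 0.2843 × 0.08314 × 499.15 / 1.18 = 9.999 bar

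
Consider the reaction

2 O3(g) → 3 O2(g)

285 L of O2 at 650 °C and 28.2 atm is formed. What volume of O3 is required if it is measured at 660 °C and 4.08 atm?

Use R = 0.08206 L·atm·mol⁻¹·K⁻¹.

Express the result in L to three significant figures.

n(O2) = PV/RT = (28.2 × 285) / (0.08206 × 923.15) = 106.1 mol
n(O3) = (2/3) × 106.1 = 70.73 mol
V = nRT/P = 70.73 × 0.08206 × 933.15 / 4.08 = 1327 L

1330 L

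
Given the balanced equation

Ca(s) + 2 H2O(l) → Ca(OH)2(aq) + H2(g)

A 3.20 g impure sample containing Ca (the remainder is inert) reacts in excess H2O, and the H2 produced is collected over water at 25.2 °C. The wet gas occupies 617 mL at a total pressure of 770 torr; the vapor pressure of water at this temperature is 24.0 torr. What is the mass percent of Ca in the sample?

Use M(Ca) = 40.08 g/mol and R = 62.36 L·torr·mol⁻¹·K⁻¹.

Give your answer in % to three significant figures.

P(H2) = 770 − 24.0 = 746.0 torr
n(H2) = PV/RT = (746.0 × 0.6170) / (62.36 × 298.35) = 0.02474 mol
n(Ca) = (1/1) × 0.02474 = 0.02474 mol
m(Ca) = 0.02474 × 40.08 = 0.9916 g
%Ca = 0.9916 / 3.20 × 100 = 30.99%

31.0 %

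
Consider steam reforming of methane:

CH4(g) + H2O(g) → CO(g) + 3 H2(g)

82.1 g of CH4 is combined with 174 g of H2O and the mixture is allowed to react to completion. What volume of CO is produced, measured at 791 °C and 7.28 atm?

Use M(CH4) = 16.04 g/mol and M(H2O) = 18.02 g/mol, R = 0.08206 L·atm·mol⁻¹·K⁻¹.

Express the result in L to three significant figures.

n(CH4) = 82.1 / 16.04 = 5.118 mol
n(H2O) = 174 / 18.02 = 9.656 mol
For 5.118 mol CH4, stoichiometry requires (1/1) × 5.118 = 5.118 mol H2O; 9.656 mol is available, so CH4 is limiting.
n(CO) = (1/1) × 5.118 = 5.118 mol
V(CO) = nRT/P = 5.118 × 0.08206 × 1064.15 / 7.28 = 61.39 L

61.4 L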